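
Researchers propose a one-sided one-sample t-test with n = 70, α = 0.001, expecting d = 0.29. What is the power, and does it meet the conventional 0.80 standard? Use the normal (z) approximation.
Power ≈ 0.25; the study is underpowered (power < 0.80)

Power calculation (one-sample t-test, normal approximation):
z_β = d · √n - z_α
z_β = 0.29 · √70 - 3.090
z_β = 0.29 · 8.367 - 3.090
z_β = -0.664

Power = Φ(z_β) = Φ(-0.664) ≈ 0.253

Effect size d = 0.29 is small by Cohen's convention (0.2/0.5/0.8).

Threshold: power ≥ 0.80 is conventionally adequate.
Power ≈ 0.25 → the study is underpowered (power < 0.80).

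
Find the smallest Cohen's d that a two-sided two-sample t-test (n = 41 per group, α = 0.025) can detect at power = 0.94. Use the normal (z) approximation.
d ≈ 0.84

Minimum detectable effect (two-sample t-test, normal approximation):
d = (z_{α/2} + z_β) / √(n/2)
d = (2.241 + 1.555) / √(41/2)
d = 3.796 / 4.528
d ≈ 0.84

By Cohen's convention (0.2 small / 0.5 medium / 0.8 large): large effect.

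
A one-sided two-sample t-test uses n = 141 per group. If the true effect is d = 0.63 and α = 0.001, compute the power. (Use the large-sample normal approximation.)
Power ≈ 0.99

Power calculation (two-sample t-test, normal approximation):
z_β = d · √(n/2) - z_α
z_β = 0.63 · √(141/2) - 3.090
z_β = 0.63 · 8.396 - 3.090
z_β = 2.200

Power = Φ(z_β) = Φ(2.200) ≈ 0.986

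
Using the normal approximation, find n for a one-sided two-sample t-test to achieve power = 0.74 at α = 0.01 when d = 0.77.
n = 30 per group

Sample size formula (two-sample t-test, normal approximation):
n = 2 · ((z_α + z_β) / d)²

z_α = 2.326 (for α = 0.01, one-sided)
z_β = 0.643 (for power = 0.74)
d = 0.77

n = 2 · ((2.326 + 0.643) / 0.77)²
n = 2 · (3.856)²
n ≈ 29.74
Round up to the next whole number: n = 30 per group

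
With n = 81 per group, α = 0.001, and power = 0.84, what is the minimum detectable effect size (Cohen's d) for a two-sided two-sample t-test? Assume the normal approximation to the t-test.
d ≈ 0.67

Minimum detectable effect (two-sample t-test, normal approximation):
d = (z_{α/2} + z_β) / √(n/2)
d = (3.291 + 0.994) / √(81/2)
d = 4.285 / 6.364
d ≈ 0.67

By Cohen's convention (0.2 small / 0.5 medium / 0.8 large): medium effect.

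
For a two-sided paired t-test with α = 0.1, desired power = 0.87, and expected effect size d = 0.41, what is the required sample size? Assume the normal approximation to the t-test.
n = 46 pairs

Sample size formula (paired t-test, normal approximation):
n = ((z_{α/2} + z_β) / d)²

z_{α/2} = 1.645 (for α = 0.1, two-sided)
z_β = 1.126 (for power = 0.87)
d = 0.41

n = ((1.645 + 1.126) / 0.41)²
n = (6.759)²
n ≈ 45.68
Round up to the next whole number: n = 46 pairs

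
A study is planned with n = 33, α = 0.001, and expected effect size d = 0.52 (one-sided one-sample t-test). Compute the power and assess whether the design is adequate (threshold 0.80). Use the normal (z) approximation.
Power ≈ 0.46; the study is underpowered (power < 0.80)

Power calculation (one-sample t-test, normal approximation):
z_β = d · √n - z_α
z_β = 0.52 · √33 - 3.090
z_β = 0.52 · 5.745 - 3.090
z_β = -0.103

Power = Φ(z_β) = Φ(-0.103) ≈ 0.459

Effect size d = 0.52 is medium by Cohen's convention (0.2/0.5/0.8).

Threshold: power ≥ 0.80 is conventionally adequate.
Power ≈ 0.46 → the study is underpowered (power < 0.80).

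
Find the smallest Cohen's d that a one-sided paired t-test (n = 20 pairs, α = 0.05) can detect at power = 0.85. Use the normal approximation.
d ≈ 0.60

Minimum detectable effect (paired t-test, normal approximation):
d = (z_α + z_β) / √n
d = (1.645 + 1.036) / √20
d = 2.681 / 4.472
d ≈ 0.60

By Cohen's convention (0.2 small / 0.5 medium / 0.8 large): medium effect.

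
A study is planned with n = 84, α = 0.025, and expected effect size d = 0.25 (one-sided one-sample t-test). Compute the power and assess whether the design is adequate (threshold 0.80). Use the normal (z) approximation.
Power ≈ 0.63; the study is underpowered (power < 0.80)

Power calculation (one-sample t-test, normal approximation):
z_β = d · √n - z_α
z_β = 0.25 · √84 - 1.960
z_β = 0.25 · 9.165 - 1.960
z_β = 0.331

Power = Φ(z_β) = Φ(0.331) ≈ 0.630

Effect size d = 0.25 is small by Cohen's convention (0.2/0.5/0.8).

Threshold: power ≥ 0.80 is conventionally adequate.
Power ≈ 0.63 → the study is underpowered (power < 0.80).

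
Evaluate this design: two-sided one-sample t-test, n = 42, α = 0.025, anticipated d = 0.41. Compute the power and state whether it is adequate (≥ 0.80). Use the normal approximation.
Power ≈ 0.66; the study is underpowered (power < 0.80)

Power calculation (one-sample t-test, normal approximation):
z_β = d · √n - z_{α/2}
z_β = 0.41 · √42 - 2.241
z_β = 0.41 · 6.481 - 2.241
z_β = 0.416

Power = Φ(z_β) = Φ(0.416) ≈ 0.661

Effect size d = 0.41 is small by Cohen's convention (0.2/0.5/0.8).

Threshold: power ≥ 0.80 is conventionally adequate.
Power ≈ 0.66 → the study is underpowered (power < 0.80).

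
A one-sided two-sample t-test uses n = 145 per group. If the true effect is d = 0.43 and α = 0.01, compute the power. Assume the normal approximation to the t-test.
Power ≈ 0.91

Power calculation (two-sample t-test, normal approximation):
z_β = d · √(n/2) - z_α
z_β = 0.43 · √(145/2) - 2.326
z_β = 0.43 · 8.515 - 2.326
z_β = 1.335

Power = Φ(z_β) = Φ(1.335) ≈ 0.909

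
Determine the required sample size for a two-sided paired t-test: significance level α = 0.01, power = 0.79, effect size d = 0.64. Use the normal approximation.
n = 28 pairs

Sample size formula (paired t-test, normal approximation):
n = ((z_{α/2} + z_β) / d)²

z_{α/2} = 2.576 (for α = 0.01, two-sided)
z_β = 0.806 (for power = 0.79)
d = 0.64

n = ((2.576 + 0.806) / 0.64)²
n = (5.284)²
n ≈ 27.92
Round up to the next whole number: n = 28 pairs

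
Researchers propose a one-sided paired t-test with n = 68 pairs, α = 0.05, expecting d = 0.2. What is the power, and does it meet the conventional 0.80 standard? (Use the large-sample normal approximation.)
Power ≈ 0.50; the study is underpowered (power < 0.80)

Power calculation (paired t-test, normal approximation):
z_β = d · √n - z_α
z_β = 0.2 · √68 - 1.645
z_β = 0.2 · 8.246 - 1.645
z_β = 0.004

Power = Φ(z_β) = Φ(0.004) ≈ 0.502

Effect size d = 0.2 is small by Cohen's convention (0.2/0.5/0.8).

Threshold: power ≥ 0.80 is conventionally adequate.
Power ≈ 0.50 → the study is underpowered (power < 0.80).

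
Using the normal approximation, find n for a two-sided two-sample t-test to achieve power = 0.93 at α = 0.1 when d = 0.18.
n = 602 per group

Sample size formula (two-sample t-test, normal approximation):
n = 2 · ((z_{α/2} + z_β) / d)²

z_{α/2} = 1.645 (for α = 0.1, two-sided)
z_β = 1.476 (for power = 0.93)
d = 0.18

n = 2 · ((1.645 + 1.476) / 0.18)²
n = 2 · (17.339)²
n ≈ 601.28
Round up to the next whole number: n = 602 per group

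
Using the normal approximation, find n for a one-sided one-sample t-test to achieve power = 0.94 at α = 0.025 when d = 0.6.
n = 35

Sample size formula (one-sample t-test, normal approximation):
n = ((z_α + z_β) / d)²

z_α = 1.960 (for α = 0.025, one-sided)
z_β = 1.555 (for power = 0.94)
d = 0.6

n = ((1.960 + 1.555) / 0.6)²
n = (5.858)²
n ≈ 34.32
Round up to the next whole number: n = 35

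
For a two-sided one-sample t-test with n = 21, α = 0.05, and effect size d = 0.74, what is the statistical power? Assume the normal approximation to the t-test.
Power ≈ 0.92

Power calculation (one-sample t-test, normal approximation):
z_β = d · √n - z_{α/2}
z_β = 0.74 · √21 - 1.960
z_β = 0.74 · 4.583 - 1.960
z_β = 1.431

Power = Φ(z_β) = Φ(1.431) ≈ 0.924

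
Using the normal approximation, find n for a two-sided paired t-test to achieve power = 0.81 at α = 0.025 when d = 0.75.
n = 18 pairs

Sample size formula (paired t-test, normal approximation):
n = ((z_{α/2} + z_β) / d)²

z_{α/2} = 2.241 (for α = 0.025, two-sided)
z_β = 0.878 (for power = 0.81)
d = 0.75

n = ((2.241 + 0.878) / 0.75)²
n = (4.159)²
n ≈ 17.30
Round up to the next whole number: n = 18 pairs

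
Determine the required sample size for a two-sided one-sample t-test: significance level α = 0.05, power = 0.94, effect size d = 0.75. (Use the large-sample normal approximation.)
n = 22

Sample size formula (one-sample t-test, normal approximation):
n = ((z_{α/2} + z_β) / d)²

z_{α/2} = 1.960 (for α = 0.05, two-sided)
z_β = 1.555 (for power = 0.94)
d = 0.75

n = ((1.960 + 1.555) / 0.75)²
n = (4.687)²
n ≈ 21.97
Round up to the next whole number: n = 22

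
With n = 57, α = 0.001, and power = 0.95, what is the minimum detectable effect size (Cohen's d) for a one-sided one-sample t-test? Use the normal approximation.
d ≈ 0.63

Minimum detectable effect (one-sample t-test, normal approximation):
d = (z_α + z_β) / √n
d = (3.090 + 1.645) / √57
d = 4.735 / 7.550
d ≈ 0.63

By Cohen's convention (0.2 small / 0.5 medium / 0.8 large): medium effect.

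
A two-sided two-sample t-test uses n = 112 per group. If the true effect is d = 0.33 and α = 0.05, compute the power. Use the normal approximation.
Power ≈ 0.69

Power calculation (two-sample t-test, normal approximation):
z_β = d · √(n/2) - z_{α/2}
z_β = 0.33 · √(112/2) - 1.960
z_β = 0.33 · 7.483 - 1.960
z_β = 0.510

Power = Φ(z_β) = Φ(0.510) ≈ 0.695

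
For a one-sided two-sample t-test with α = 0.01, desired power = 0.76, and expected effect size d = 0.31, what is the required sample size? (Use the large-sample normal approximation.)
n = 192 per group

Sample size formula (two-sample t-test, normal approximation):
n = 2 · ((z_α + z_β) / d)²

z_α = 2.326 (for α = 0.01, one-sided)
z_β = 0.706 (for power = 0.76)
d = 0.31

n = 2 · ((2.326 + 0.706) / 0.31)²
n = 2 · (9.781)²
n ≈ 191.34
Round up to the next whole number: n = 192 per group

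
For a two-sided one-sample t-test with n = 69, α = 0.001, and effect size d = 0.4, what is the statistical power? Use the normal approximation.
Power ≈ 0.51

Power calculation (one-sample t-test, normal approximation):
z_β = d · √n - z_{α/2}
z_β = 0.4 · √69 - 3.291
z_β = 0.4 · 8.307 - 3.291
z_β = 0.032

Power = Φ(z_β) = Φ(0.032) ≈ 0.513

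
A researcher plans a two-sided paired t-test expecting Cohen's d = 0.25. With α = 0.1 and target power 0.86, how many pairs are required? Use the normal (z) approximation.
n = 119 pairs

Sample size formula (paired t-test, normal approximation):
n = ((z_{α/2} + z_β) / d)²

z_{α/2} = 1.645 (for α = 0.1, two-sided)
z_β = 1.080 (for power = 0.86)
d = 0.25

n = ((1.645 + 1.080) / 0.25)²
n = (10.900)²
n ≈ 118.81
Round up to the next whole number: n = 119 pairs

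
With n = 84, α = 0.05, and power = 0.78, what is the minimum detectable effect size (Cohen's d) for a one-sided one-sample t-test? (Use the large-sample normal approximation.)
d ≈ 0.26

Minimum detectable effect (one-sample t-test, normal approximation):
d = (z_α + z_β) / √n
d = (1.645 + 0.772) / √84
d = 2.417 / 9.165
d ≈ 0.26

By Cohen's convention (0.2 small / 0.5 medium / 0.8 large): small effect.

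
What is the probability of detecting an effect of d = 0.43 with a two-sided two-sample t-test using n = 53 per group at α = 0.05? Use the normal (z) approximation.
Power ≈ 0.60

Power calculation (two-sample t-test, normal approximation):
z_β = d · √(n/2) - z_{α/2}
z_β = 0.43 · √(53/2) - 1.960
z_β = 0.43 · 5.148 - 1.960
z_β = 0.254

Power = Φ(z_β) = Φ(0.254) ≈ 0.600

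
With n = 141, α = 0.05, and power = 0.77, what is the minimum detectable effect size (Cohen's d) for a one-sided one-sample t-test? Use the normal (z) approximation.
d ≈ 0.20

Minimum detectable effect (one-sample t-test, normal approximation):
d = (z_α + z_β) / √n
d = (1.645 + 0.739) / √141
d = 2.384 / 11.874
d ≈ 0.20

By Cohen's convention (0.2 small / 0.5 medium / 0.8 large): small effect.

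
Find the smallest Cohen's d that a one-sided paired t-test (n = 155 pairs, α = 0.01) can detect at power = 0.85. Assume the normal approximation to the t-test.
d ≈ 0.27

Minimum detectable effect (paired t-test, normal approximation):
d = (z_α + z_β) / √n
d = (2.326 + 1.036) / √155
d = 3.363 / 12.450
d ≈ 0.27

By Cohen's convention (0.2 small / 0.5 medium / 0.8 large): small effect.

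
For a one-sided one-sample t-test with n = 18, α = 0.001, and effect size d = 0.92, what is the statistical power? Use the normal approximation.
Power ≈ 0.79

Power calculation (one-sample t-test, normal approximation):
z_β = d · √n - z_α
z_β = 0.92 · √18 - 3.090
z_β = 0.92 · 4.243 - 3.090
z_β = 0.813

Power = Φ(z_β) = Φ(0.813) ≈ 0.792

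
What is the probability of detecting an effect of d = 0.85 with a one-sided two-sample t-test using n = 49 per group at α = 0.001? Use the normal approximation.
Power ≈ 0.87

Power calculation (two-sample t-test, normal approximation):
z_β = d · √(n/2) - z_α
z_β = 0.85 · √(49/2) - 3.090
z_β = 0.85 · 4.950 - 3.090
z_β = 1.117

Power = Φ(z_β) = Φ(1.117) ≈ 0.868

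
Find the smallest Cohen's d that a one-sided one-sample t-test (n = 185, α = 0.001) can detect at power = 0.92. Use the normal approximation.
d ≈ 0.33

Minimum detectable effect (one-sample t-test, normal approximation):
d = (z_α + z_β) / √n
d = (3.090 + 1.405) / √185
d = 4.495 / 13.601
d ≈ 0.33

By Cohen's convention (0.2 small / 0.5 medium / 0.8 large): small effect.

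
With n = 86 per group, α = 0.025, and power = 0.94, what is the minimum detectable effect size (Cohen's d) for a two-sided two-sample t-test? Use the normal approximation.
d ≈ 0.58

Minimum detectable effect (two-sample t-test, normal approximation):
d = (z_{α/2} + z_β) / √(n/2)
d = (2.241 + 1.555) / √(86/2)
d = 3.796 / 6.557
d ≈ 0.58

By Cohen's convention (0.2 small / 0.5 medium / 0.8 large): medium effect.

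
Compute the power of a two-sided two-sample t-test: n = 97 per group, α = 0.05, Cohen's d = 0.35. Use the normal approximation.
Power ≈ 0.68

Power calculation (two-sample t-test, normal approximation):
z_β = d · √(n/2) - z_{α/2}
z_β = 0.35 · √(97/2) - 1.960
z_β = 0.35 · 6.964 - 1.960
z_β = 0.478

Power = Φ(z_β) = Φ(0.478) ≈ 0.683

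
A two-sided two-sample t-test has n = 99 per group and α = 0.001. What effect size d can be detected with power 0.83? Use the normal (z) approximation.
d ≈ 0.60

Minimum detectable effect (two-sample t-test, normal approximation):
d = (z_{α/2} + z_β) / √(n/2)
d = (3.291 + 0.954) / √(99/2)
d = 4.245 / 7.036
d ≈ 0.60

By Cohen's convention (0.2 small / 0.5 medium / 0.8 large): medium effect.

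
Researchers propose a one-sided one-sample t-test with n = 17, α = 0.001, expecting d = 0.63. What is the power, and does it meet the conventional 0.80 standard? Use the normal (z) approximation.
Power ≈ 0.31; the study is underpowered (power < 0.80)

Power calculation (one-sample t-test, normal approximation):
z_β = d · √n - z_α
z_β = 0.63 · √17 - 3.090
z_β = 0.63 · 4.123 - 3.090
z_β = -0.493

Power = Φ(z_β) = Φ(-0.493) ≈ 0.311

Effect size d = 0.63 is medium by Cohen's convention (0.2/0.5/0.8).

Threshold: power ≥ 0.80 is conventionally adequate.
Power ≈ 0.31 → the study is underpowered (power < 0.80).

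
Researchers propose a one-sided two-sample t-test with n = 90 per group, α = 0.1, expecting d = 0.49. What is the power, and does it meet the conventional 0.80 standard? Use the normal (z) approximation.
Power ≈ 0.98; the study is adequately powered (power ≥ 0.80)

Power calculation (two-sample t-test, normal approximation):
z_β = d · √(n/2) - z_α
z_β = 0.49 · √(90/2) - 1.282
z_β = 0.49 · 6.708 - 1.282
z_β = 2.005

Power = Φ(z_β) = Φ(2.005) ≈ 0.978

Effect size d = 0.49 is small by Cohen's convention (0.2/0.5/0.8).

Threshold: power ≥ 0.80 is conventionally adequate.
Power ≈ 0.98 → the study is adequately powered (power ≥ 0.80).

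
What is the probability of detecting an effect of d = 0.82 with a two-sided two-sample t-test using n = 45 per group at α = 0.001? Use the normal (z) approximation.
Power ≈ 0.73

Power calculation (two-sample t-test, normal approximation):
z_β = d · √(n/2) - z_{α/2}
z_β = 0.82 · √(45/2) - 3.291
z_β = 0.82 · 4.743 - 3.291
z_β = 0.599

Power = Φ(z_β) = Φ(0.599) ≈ 0.725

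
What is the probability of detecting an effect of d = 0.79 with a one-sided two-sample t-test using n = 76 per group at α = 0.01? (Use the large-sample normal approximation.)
Power ≈ 0.99

Power calculation (two-sample t-test, normal approximation):
z_β = d · √(n/2) - z_α
z_β = 0.79 · √(76/2) - 2.326
z_β = 0.79 · 6.164 - 2.326
z_β = 2.544

Power = Φ(z_β) = Φ(2.544) ≈ 0.995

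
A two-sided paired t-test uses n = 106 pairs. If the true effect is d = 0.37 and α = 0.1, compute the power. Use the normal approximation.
Power ≈ 0.98

Power calculation (paired t-test, normal approximation):
z_β = d · √n - z_{α/2}
z_β = 0.37 · √106 - 1.645
z_β = 0.37 · 10.296 - 1.645
z_β = 2.165

Power = Φ(z_β) = Φ(2.165) ≈ 0.985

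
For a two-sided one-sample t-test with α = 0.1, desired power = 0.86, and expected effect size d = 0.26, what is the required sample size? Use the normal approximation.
n = 110

Sample size formula (one-sample t-test, normal approximation):
n = ((z_{α/2} + z_β) / d)²

z_{α/2} = 1.645 (for α = 0.1, two-sided)
z_β = 1.080 (for power = 0.86)
d = 0.26

n = ((1.645 + 1.080) / 0.26)²
n = (10.481)²
n ≈ 109.85
Round up to the next whole number: n = 110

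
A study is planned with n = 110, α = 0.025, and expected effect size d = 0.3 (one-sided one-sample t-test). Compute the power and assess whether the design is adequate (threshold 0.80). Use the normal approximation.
Power ≈ 0.88; the study is adequately powered (power ≥ 0.80)

Power calculation (one-sample t-test, normal approximation):
z_β = d · √n - z_α
z_β = 0.3 · √110 - 1.960
z_β = 0.3 · 10.488 - 1.960
z_β = 1.186

Power = Φ(z_β) = Φ(1.186) ≈ 0.882

Effect size d = 0.3 is small by Cohen's convention (0.2/0.5/0.8).

Threshold: power ≥ 0.80 is conventionally adequate.
Power ≈ 0.88 → the study is adequately powered (power ≥ 0.80).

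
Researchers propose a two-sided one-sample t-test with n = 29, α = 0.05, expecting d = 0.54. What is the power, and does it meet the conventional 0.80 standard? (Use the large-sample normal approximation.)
Power ≈ 0.83; the study is adequately powered (power ≥ 0.80)

Power calculation (one-sample t-test, normal approximation):
z_β = d · √n - z_{α/2}
z_β = 0.54 · √29 - 1.960
z_β = 0.54 · 5.385 - 1.960
z_β = 0.948

Power = Φ(z_β) = Φ(0.948) ≈ 0.828

Effect size d = 0.54 is medium by Cohen's convention (0.2/0.5/0.8).

Threshold: power ≥ 0.80 is conventionally adequate.
Power ≈ 0.83 → the study is adequately powered (power ≥ 0.80).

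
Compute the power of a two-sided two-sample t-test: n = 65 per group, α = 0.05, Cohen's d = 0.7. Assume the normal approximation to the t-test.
Power ≈ 0.98

Power calculation (two-sample t-test, normal approximation):
z_β = d · √(n/2) - z_{α/2}
z_β = 0.7 · √(65/2) - 1.960
z_β = 0.7 · 5.701 - 1.960
z_β = 2.031

Power = Φ(z_β) = Φ(2.031) ≈ 0.979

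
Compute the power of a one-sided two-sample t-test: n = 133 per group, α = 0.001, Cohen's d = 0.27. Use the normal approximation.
Power ≈ 0.19

Power calculation (two-sample t-test, normal approximation):
z_β = d · √(n/2) - z_α
z_β = 0.27 · √(133/2) - 3.090
z_β = 0.27 · 8.155 - 3.090
z_β = -0.888

Power = Φ(z_β) = Φ(-0.888) ≈ 0.187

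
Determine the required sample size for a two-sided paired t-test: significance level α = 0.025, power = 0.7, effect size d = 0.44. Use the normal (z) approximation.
n = 40 pairs

Sample size formula (paired t-test, normal approximation):
n = ((z_{α/2} + z_β) / d)²

z_{α/2} = 2.241 (for α = 0.025, two-sided)
z_β = 0.524 (for power = 0.7)
d = 0.44

n = ((2.241 + 0.524) / 0.44)²
n = (6.284)²
n ≈ 39.49
Round up to the next whole number: n = 40 pairs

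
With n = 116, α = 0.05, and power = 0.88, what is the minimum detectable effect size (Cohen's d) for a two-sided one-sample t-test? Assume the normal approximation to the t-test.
d ≈ 0.29

Minimum detectable effect (one-sample t-test, normal approximation):
d = (z_{α/2} + z_β) / √n
d = (1.960 + 1.175) / √116
d = 3.135 / 10.770
d ≈ 0.29

By Cohen's convention (0.2 small / 0.5 medium / 0.8 large): small effect.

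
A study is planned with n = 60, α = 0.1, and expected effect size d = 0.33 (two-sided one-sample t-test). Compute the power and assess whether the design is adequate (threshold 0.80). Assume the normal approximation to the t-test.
Power ≈ 0.82; the study is adequately powered (power ≥ 0.80)

Power calculation (one-sample t-test, normal approximation):
z_β = d · √n - z_{α/2}
z_β = 0.33 · √60 - 1.645
z_β = 0.33 · 7.746 - 1.645
z_β = 0.911

Power = Φ(z_β) = Φ(0.911) ≈ 0.819

Effect size d = 0.33 is small by Cohen's convention (0.2/0.5/0.8).

Threshold: power ≥ 0.80 is conventionally adequate.
Power ≈ 0.82 → the study is adequately powered (power ≥ 0.80).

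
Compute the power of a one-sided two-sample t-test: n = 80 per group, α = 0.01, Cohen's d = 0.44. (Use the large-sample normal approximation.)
Power ≈ 0.68

Power calculation (two-sample t-test, normal approximation):
z_β = d · √(n/2) - z_α
z_β = 0.44 · √(80/2) - 2.326
z_β = 0.44 · 6.325 - 2.326
z_β = 0.456

Power = Φ(z_β) = Φ(0.456) ≈ 0.676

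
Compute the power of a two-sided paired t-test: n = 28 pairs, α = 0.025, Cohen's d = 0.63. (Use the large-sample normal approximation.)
Power ≈ 0.86

Power calculation (paired t-test, normal approximation):
z_β = d · √n - z_{α/2}
z_β = 0.63 · √28 - 2.241
z_β = 0.63 · 5.292 - 2.241
z_β = 1.092

Power = Φ(z_β) = Φ(1.092) ≈ 0.863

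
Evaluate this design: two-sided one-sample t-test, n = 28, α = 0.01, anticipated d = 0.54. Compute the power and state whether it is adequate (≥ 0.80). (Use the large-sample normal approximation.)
Power ≈ 0.61; the study is underpowered (power < 0.80)

Power calculation (one-sample t-test, normal approximation):
z_β = d · √n - z_{α/2}
z_β = 0.54 · √28 - 2.576
z_β = 0.54 · 5.292 - 2.576
z_β = 0.282

Power = Φ(z_β) = Φ(0.282) ≈ 0.611

Effect size d = 0.54 is medium by Cohen's convention (0.2/0.5/0.8).

Threshold: power ≥ 0.80 is conventionally adequate.
Power ≈ 0.61 → the study is underpowered (power < 0.80).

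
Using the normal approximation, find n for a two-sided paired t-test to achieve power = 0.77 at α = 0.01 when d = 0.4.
n = 69 pairs

Sample size formula (paired t-test, normal approximation):
n = ((z_{α/2} + z_β) / d)²

z_{α/2} = 2.576 (for α = 0.01, two-sided)
z_β = 0.739 (for power = 0.77)
d = 0.4

n = ((2.576 + 0.739) / 0.4)²
n = (8.288)²
n ≈ 68.69
Round up to the next whole number: n = 69 pairs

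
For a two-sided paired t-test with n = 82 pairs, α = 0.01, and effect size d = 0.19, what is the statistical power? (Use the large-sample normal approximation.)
Power ≈ 0.20

Power calculation (paired t-test, normal approximation):
z_β = d · √n - z_{α/2}
z_β = 0.19 · √82 - 2.576
z_β = 0.19 · 9.055 - 2.576
z_β = -0.855

Power = Φ(z_β) = Φ(-0.855) ≈ 0.196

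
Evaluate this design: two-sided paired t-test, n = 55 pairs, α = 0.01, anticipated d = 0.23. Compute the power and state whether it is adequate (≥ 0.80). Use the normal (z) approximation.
Power ≈ 0.19; the study is underpowered (power < 0.80)

Power calculation (paired t-test, normal approximation):
z_β = d · √n - z_{α/2}
z_β = 0.23 · √55 - 2.576
z_β = 0.23 · 7.416 - 2.576
z_β = -0.870

Power = Φ(z_β) = Φ(-0.870) ≈ 0.192

Effect size d = 0.23 is small by Cohen's convention (0.2/0.5/0.8).

Threshold: power ≥ 0.80 is conventionally adequate.
Power ≈ 0.19 → the study is underpowered (power < 0.80).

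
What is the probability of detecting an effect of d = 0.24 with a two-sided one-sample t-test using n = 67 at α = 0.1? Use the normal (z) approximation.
Power ≈ 0.63

Power calculation (one-sample t-test, normal approximation):
z_β = d · √n - z_{α/2}
z_β = 0.24 · √67 - 1.645
z_β = 0.24 · 8.185 - 1.645
z_β = 0.320

Power = Φ(z_β) = Φ(0.320) ≈ 0.625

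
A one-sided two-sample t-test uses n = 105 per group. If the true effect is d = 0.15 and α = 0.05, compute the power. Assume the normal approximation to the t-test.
Power ≈ 0.29

Power calculation (two-sample t-test, normal approximation):
z_β = d · √(n/2) - z_α
z_β = 0.15 · √(105/2) - 1.645
z_β = 0.15 · 7.246 - 1.645
z_β = -0.558

Power = Φ(z_β) = Φ(-0.558) ≈ 0.288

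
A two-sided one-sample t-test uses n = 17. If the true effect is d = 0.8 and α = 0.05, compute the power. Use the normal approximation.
Power ≈ 0.91

Power calculation (one-sample t-test, normal approximation):
z_β = d · √n - z_{α/2}
z_β = 0.8 · √17 - 1.960
z_β = 0.8 · 4.123 - 1.960
z_β = 1.339

Power = Φ(z_β) = Φ(1.339) ≈ 0.910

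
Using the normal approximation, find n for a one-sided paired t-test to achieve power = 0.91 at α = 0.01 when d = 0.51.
n = 52 pairs

Sample size formula (paired t-test, normal approximation):
n = ((z_α + z_β) / d)²

z_α = 2.326 (for α = 0.01, one-sided)
z_β = 1.341 (for power = 0.91)
d = 0.51

n = ((2.326 + 1.341) / 0.51)²
n = (7.190)²
n ≈ 51.70
Round up to the next whole number: n = 52 pairs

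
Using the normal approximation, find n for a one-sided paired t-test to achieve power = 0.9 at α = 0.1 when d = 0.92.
n = 8 pairs

Sample size formula (paired t-test, normal approximation):
n = ((z_α + z_β) / d)²

z_α = 1.282 (for α = 0.1, one-sided)
z_β = 1.282 (for power = 0.9)
d = 0.92

n = ((1.282 + 1.282) / 0.92)²
n = (2.787)²
n ≈ 7.77
Round up to the next whole number: n = 8 pairs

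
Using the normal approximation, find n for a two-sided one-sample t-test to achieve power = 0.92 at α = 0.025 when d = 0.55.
n = 44

Sample size formula (one-sample t-test, normal approximation):
n = ((z_{α/2} + z_β) / d)²

z_{α/2} = 2.241 (for α = 0.025, two-sided)
z_β = 1.405 (for power = 0.92)
d = 0.55

n = ((2.241 + 1.405) / 0.55)²
n = (6.629)²
n ≈ 43.94
Round up to the next whole number: n = 44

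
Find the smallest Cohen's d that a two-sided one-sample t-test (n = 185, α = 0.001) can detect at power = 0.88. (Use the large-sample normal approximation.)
d ≈ 0.33

Minimum detectable effect (one-sample t-test, normal approximation):
d = (z_{α/2} + z_β) / √n
d = (3.291 + 1.175) / √185
d = 4.466 / 13.601
d ≈ 0.33

By Cohen's convention (0.2 small / 0.5 medium / 0.8 large): small effect.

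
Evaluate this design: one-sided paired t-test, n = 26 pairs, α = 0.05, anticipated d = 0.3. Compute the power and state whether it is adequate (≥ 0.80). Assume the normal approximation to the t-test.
Power ≈ 0.45; the study is underpowered (power < 0.80)

Power calculation (paired t-test, normal approximation):
z_β = d · √n - z_α
z_β = 0.3 · √26 - 1.645
z_β = 0.3 · 5.099 - 1.645
z_β = -0.115

Power = Φ(z_β) = Φ(-0.115) ≈ 0.454

Effect size d = 0.3 is small by Cohen's convention (0.2/0.5/0.8).

Threshold: power ≥ 0.80 is conventionally adequate.
Power ≈ 0.45 → the study is underpowered (power < 0.80).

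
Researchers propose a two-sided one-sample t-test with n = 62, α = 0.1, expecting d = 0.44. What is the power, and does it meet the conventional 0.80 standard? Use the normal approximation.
Power ≈ 0.97; the study is adequately powered (power ≥ 0.80)

Power calculation (one-sample t-test, normal approximation):
z_β = d · √n - z_{α/2}
z_β = 0.44 · √62 - 1.645
z_β = 0.44 · 7.874 - 1.645
z_β = 1.820

Power = Φ(z_β) = Φ(1.820) ≈ 0.966

Effect size d = 0.44 is small by Cohen's convention (0.2/0.5/0.8).

Threshold: power ≥ 0.80 is conventionally adequate.
Power ≈ 0.97 → the study is adequately powered (power ≥ 0.80).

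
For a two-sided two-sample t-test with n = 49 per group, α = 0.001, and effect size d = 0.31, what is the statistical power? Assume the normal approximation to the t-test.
Power ≈ 0.04

Power calculation (two-sample t-test, normal approximation):
z_β = d · √(n/2) - z_{α/2}
z_β = 0.31 · √(49/2) - 3.291
z_β = 0.31 · 4.950 - 3.291
z_β = -1.756

Power = Φ(z_β) = Φ(-1.756) ≈ 0.040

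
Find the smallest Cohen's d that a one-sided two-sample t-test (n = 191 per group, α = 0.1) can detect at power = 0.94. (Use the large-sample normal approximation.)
d ≈ 0.29

Minimum detectable effect (two-sample t-test, normal approximation):
d = (z_α + z_β) / √(n/2)
d = (1.282 + 1.555) / √(191/2)
d = 2.836 / 9.772
d ≈ 0.29

By Cohen's convention (0.2 small / 0.5 medium / 0.8 large): small effect.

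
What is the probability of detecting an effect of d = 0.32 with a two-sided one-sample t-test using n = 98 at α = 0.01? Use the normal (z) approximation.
Power ≈ 0.72

Power calculation (one-sample t-test, normal approximation):
z_β = d · √n - z_{α/2}
z_β = 0.32 · √98 - 2.576
z_β = 0.32 · 9.899 - 2.576
z_β = 0.592

Power = Φ(z_β) = Φ(0.592) ≈ 0.723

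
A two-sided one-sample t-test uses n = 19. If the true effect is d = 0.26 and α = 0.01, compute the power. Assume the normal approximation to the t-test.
Power ≈ 0.07

Power calculation (one-sample t-test, normal approximation):
z_β = d · √n - z_{α/2}
z_β = 0.26 · √19 - 2.576
z_β = 0.26 · 4.359 - 2.576
z_β = -1.443

Power = Φ(z_β) = Φ(-1.443) ≈ 0.075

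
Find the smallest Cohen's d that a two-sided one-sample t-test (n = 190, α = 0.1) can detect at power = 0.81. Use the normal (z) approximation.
d ≈ 0.18

Minimum detectable effect (one-sample t-test, normal approximation):
d = (z_{α/2} + z_β) / √n
d = (1.645 + 0.878) / √190
d = 2.523 / 13.784
d ≈ 0.18

By Cohen's convention (0.2 small / 0.5 medium / 0.8 large): very small effect.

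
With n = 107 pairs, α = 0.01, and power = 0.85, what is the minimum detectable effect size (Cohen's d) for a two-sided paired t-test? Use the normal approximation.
d ≈ 0.35

Minimum detectable effect (paired t-test, normal approximation):
d = (z_{α/2} + z_β) / √n
d = (2.576 + 1.036) / √107
d = 3.612 / 10.344
d ≈ 0.35

By Cohen's convention (0.2 small / 0.5 medium / 0.8 large): small effect.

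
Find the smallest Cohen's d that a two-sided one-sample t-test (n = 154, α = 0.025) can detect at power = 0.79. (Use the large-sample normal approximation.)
d ≈ 0.25

Minimum detectable effect (one-sample t-test, normal approximation):
d = (z_{α/2} + z_β) / √n
d = (2.241 + 0.806) / √154
d = 3.048 / 12.410
d ≈ 0.25

By Cohen's convention (0.2 small / 0.5 medium / 0.8 large): small effect.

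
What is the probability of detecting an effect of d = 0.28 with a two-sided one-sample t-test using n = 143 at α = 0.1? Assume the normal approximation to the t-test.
Power ≈ 0.96

Power calculation (one-sample t-test, normal approximation):
z_β = d · √n - z_{α/2}
z_β = 0.28 · √143 - 1.645
z_β = 0.28 · 11.958 - 1.645
z_β = 1.703

Power = Φ(z_β) = Φ(1.703) ≈ 0.956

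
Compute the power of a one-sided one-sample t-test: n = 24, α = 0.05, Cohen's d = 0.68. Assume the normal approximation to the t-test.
Power ≈ 0.95

Power calculation (one-sample t-test, normal approximation):
z_β = d · √n - z_α
z_β = 0.68 · √24 - 1.645
z_β = 0.68 · 4.899 - 1.645
z_β = 1.686

Power = Φ(z_β) = Φ(1.686) ≈ 0.954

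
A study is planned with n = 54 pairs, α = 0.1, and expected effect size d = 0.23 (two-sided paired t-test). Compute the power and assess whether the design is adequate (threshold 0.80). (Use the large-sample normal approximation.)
Power ≈ 0.52; the study is underpowered (power < 0.80)

Power calculation (paired t-test, normal approximation):
z_β = d · √n - z_{α/2}
z_β = 0.23 · √54 - 1.645
z_β = 0.23 · 7.348 - 1.645
z_β = 0.045

Power = Φ(z_β) = Φ(0.045) ≈ 0.518

Effect size d = 0.23 is small by Cohen's convention (0.2/0.5/0.8).

Threshold: power ≥ 0.80 is conventionally adequate.
Power ≈ 0.52 → the study is underpowered (power < 0.80).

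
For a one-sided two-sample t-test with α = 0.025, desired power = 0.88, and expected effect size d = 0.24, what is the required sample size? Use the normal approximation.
n = 342 per group

Sample size formula (two-sample t-test, normal approximation):
n = 2 · ((z_α + z_β) / d)²

z_α = 1.960 (for α = 0.025, one-sided)
z_β = 1.175 (for power = 0.88)
d = 0.24

n = 2 · ((1.960 + 1.175) / 0.24)²
n = 2 · (13.063)²
n ≈ 341.28
Round up to the next whole number: n = 342 per group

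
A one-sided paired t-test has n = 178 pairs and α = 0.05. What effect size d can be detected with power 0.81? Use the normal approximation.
d ≈ 0.19

Minimum detectable effect (paired t-test, normal approximation):
d = (z_α + z_β) / √n
d = (1.645 + 0.878) / √178
d = 2.523 / 13.342
d ≈ 0.19

By Cohen's convention (0.2 small / 0.5 medium / 0.8 large): very small effect.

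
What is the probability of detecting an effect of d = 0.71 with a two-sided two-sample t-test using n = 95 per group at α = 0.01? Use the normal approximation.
Power ≈ 0.99

Power calculation (two-sample t-test, normal approximation):
z_β = d · √(n/2) - z_{α/2}
z_β = 0.71 · √(95/2) - 2.576
z_β = 0.71 · 6.892 - 2.576
z_β = 2.318

Power = Φ(z_β) = Φ(2.318) ≈ 0.990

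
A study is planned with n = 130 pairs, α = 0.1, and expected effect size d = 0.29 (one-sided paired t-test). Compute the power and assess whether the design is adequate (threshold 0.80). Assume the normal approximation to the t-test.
Power ≈ 0.98; the study is adequately powered (power ≥ 0.80)

Power calculation (paired t-test, normal approximation):
z_β = d · √n - z_α
z_β = 0.29 · √130 - 1.282
z_β = 0.29 · 11.402 - 1.282
z_β = 2.025

Power = Φ(z_β) = Φ(2.025) ≈ 0.979

Effect size d = 0.29 is small by Cohen's convention (0.2/0.5/0.8).

Threshold: power ≥ 0.80 is conventionally adequate.
Power ≈ 0.98 → the study is adequately powered (power ≥ 0.80).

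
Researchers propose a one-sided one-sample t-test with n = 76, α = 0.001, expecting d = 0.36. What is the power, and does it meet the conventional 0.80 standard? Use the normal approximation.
Power ≈ 0.52; the study is underpowered (power < 0.80)

Power calculation (one-sample t-test, normal approximation):
z_β = d · √n - z_α
z_β = 0.36 · √76 - 3.090
z_β = 0.36 · 8.718 - 3.090
z_β = 0.048

Power = Φ(z_β) = Φ(0.048) ≈ 0.519

Effect size d = 0.36 is small by Cohen's convention (0.2/0.5/0.8).

Threshold: power ≥ 0.80 is conventionally adequate.
Power ≈ 0.52 → the study is underpowered (power < 0.80).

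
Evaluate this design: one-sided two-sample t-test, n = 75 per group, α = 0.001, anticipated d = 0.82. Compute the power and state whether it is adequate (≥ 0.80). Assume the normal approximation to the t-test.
Power ≈ 0.97; the study is adequately powered (power ≥ 0.80)

Power calculation (two-sample t-test, normal approximation):
z_β = d · √(n/2) - z_α
z_β = 0.82 · √(75/2) - 3.090
z_β = 0.82 · 6.124 - 3.090
z_β = 1.931

Power = Φ(z_β) = Φ(1.931) ≈ 0.973

Effect size d = 0.82 is large by Cohen's convention (0.2/0.5/0.8).

Threshold: power ≥ 0.80 is conventionally adequate.
Power ≈ 0.97 → the study is adequately powered (power ≥ 0.80).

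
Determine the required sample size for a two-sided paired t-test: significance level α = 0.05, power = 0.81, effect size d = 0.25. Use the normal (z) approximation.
n = 129 pairs

Sample size formula (paired t-test, normal approximation):
n = ((z_{α/2} + z_β) / d)²

z_{α/2} = 1.960 (for α = 0.05, two-sided)
z_β = 0.878 (for power = 0.81)
d = 0.25

n = ((1.960 + 0.878) / 0.25)²
n = (11.352)²
n ≈ 128.87
Round up to the next whole number: n = 129 pairs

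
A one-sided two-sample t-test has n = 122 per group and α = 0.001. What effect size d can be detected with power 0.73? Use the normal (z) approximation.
d ≈ 0.47

Minimum detectable effect (two-sample t-test, normal approximation):
d = (z_α + z_β) / √(n/2)
d = (3.090 + 0.613) / √(122/2)
d = 3.703 / 7.810
d ≈ 0.47

By Cohen's convention (0.2 small / 0.5 medium / 0.8 large): small effect.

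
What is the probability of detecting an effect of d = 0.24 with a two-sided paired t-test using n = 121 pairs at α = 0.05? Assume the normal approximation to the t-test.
Power ≈ 0.75

Power calculation (paired t-test, normal approximation):
z_β = d · √n - z_{α/2}
z_β = 0.24 · √121 - 1.960
z_β = 0.24 · 11.000 - 1.960
z_β = 0.680

Power = Φ(z_β) = Φ(0.680) ≈ 0.752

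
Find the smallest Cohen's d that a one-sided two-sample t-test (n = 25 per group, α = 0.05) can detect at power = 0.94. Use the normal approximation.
d ≈ 0.90

Minimum detectable effect (two-sample t-test, normal approximation):
d = (z_α + z_β) / √(n/2)
d = (1.645 + 1.555) / √(25/2)
d = 3.200 / 3.536
d ≈ 0.90

By Cohen's convention (0.2 small / 0.5 medium / 0.8 large): large effect.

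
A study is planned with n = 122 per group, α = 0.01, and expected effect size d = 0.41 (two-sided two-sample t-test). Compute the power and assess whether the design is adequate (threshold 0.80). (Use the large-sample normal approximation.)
Power ≈ 0.73; the study is underpowered (power < 0.80)

Power calculation (two-sample t-test, normal approximation):
z_β = d · √(n/2) - z_{α/2}
z_β = 0.41 · √(122/2) - 2.576
z_β = 0.41 · 7.810 - 2.576
z_β = 0.626

Power = Φ(z_β) = Φ(0.626) ≈ 0.734

Effect size d = 0.41 is small by Cohen's convention (0.2/0.5/0.8).

Threshold: power ≥ 0.80 is conventionally adequate.
Power ≈ 0.73 → the study is underpowered (power < 0.80).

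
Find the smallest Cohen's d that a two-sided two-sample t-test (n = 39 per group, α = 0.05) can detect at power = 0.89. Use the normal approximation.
d ≈ 0.72

Minimum detectable effect (two-sample t-test, normal approximation):
d = (z_{α/2} + z_β) / √(n/2)
d = (1.960 + 1.227) / √(39/2)
d = 3.186 / 4.416
d ≈ 0.72

By Cohen's convention (0.2 small / 0.5 medium / 0.8 large): medium effect.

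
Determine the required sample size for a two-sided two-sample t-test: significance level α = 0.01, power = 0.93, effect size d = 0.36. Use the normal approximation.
n = 254 per group

Sample size formula (two-sample t-test, normal approximation):
n = 2 · ((z_{α/2} + z_β) / d)²

z_{α/2} = 2.576 (for α = 0.01, two-sided)
z_β = 1.476 (for power = 0.93)
d = 0.36

n = 2 · ((2.576 + 1.476) / 0.36)²
n = 2 · (11.256)²
n ≈ 253.40
Round up to the next whole number: n = 254 per group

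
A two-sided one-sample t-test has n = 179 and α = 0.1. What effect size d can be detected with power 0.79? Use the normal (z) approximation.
d ≈ 0.18

Minimum detectable effect (one-sample t-test, normal approximation):
d = (z_{α/2} + z_β) / √n
d = (1.645 + 0.806) / √179
d = 2.451 / 13.379
d ≈ 0.18

By Cohen's convention (0.2 small / 0.5 medium / 0.8 large): very small effect.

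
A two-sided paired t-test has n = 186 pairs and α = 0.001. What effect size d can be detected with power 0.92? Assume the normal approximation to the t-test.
d ≈ 0.34

Minimum detectable effect (paired t-test, normal approximation):
d = (z_{α/2} + z_β) / √n
d = (3.291 + 1.405) / √186
d = 4.696 / 13.638
d ≈ 0.34

By Cohen's convention (0.2 small / 0.5 medium / 0.8 large): small effect.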